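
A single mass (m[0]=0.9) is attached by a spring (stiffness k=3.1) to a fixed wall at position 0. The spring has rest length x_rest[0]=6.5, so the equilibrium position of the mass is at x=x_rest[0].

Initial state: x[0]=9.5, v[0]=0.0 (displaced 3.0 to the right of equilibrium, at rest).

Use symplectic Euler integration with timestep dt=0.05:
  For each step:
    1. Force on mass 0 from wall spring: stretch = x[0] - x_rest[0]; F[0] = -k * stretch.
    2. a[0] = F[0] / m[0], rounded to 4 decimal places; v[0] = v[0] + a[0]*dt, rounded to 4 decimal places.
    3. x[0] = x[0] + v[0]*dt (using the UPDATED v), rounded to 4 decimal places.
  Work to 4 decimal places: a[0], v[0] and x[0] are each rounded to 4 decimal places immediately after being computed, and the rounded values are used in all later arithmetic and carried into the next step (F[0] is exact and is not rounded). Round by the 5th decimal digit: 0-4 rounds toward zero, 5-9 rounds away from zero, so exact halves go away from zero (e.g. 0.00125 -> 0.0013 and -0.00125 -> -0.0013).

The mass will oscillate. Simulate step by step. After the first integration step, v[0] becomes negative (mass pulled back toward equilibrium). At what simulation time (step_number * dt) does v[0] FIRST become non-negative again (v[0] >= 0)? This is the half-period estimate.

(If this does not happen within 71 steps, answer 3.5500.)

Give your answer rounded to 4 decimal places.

Step 0: x=[9.5000] v=[0.0000]
Step 1: x=[9.4742] v=[-0.5167]
Step 2: x=[9.4228] v=[-1.0289]
Step 3: x=[9.3462] v=[-1.5323]
Step 4: x=[9.2451] v=[-2.0225]
Step 5: x=[9.1203] v=[-2.4953]
Step 6: x=[8.9730] v=[-2.9466]
Step 7: x=[8.8044] v=[-3.3725]
Step 8: x=[8.6159] v=[-3.7694]
Step 9: x=[8.4092] v=[-4.1338]
Step 10: x=[8.1861] v=[-4.4626]
Step 11: x=[7.9485] v=[-4.7530]
Step 12: x=[7.6984] v=[-5.0025]
Step 13: x=[7.4380] v=[-5.2089]
Step 14: x=[7.1695] v=[-5.3704]
Step 15: x=[6.8952] v=[-5.4857]
Step 16: x=[6.6175] v=[-5.5538]
Step 17: x=[6.3388] v=[-5.5740]
Step 18: x=[6.0615] v=[-5.5462]
Step 19: x=[5.7880] v=[-5.4707]
Step 20: x=[5.5206] v=[-5.3481]
Step 21: x=[5.2616] v=[-5.1794]
Step 22: x=[5.0133] v=[-4.9661]
Step 23: x=[4.7778] v=[-4.7101]
Step 24: x=[4.5571] v=[-4.4135]
Step 25: x=[4.3532] v=[-4.0789]
Step 26: x=[4.1677] v=[-3.7092]
Step 27: x=[4.0023] v=[-3.3075]
Step 28: x=[3.8584] v=[-2.8773]
Step 29: x=[3.7373] v=[-2.4224]
Step 30: x=[3.6400] v=[-1.9466]
Step 31: x=[3.5673] v=[-1.4540]
Step 32: x=[3.5199] v=[-0.9489]
Step 33: x=[3.4981] v=[-0.4357]
Step 34: x=[3.5022] v=[0.0813]
First v>=0 after going negative at step 34, time=1.7000

Answer: 1.7000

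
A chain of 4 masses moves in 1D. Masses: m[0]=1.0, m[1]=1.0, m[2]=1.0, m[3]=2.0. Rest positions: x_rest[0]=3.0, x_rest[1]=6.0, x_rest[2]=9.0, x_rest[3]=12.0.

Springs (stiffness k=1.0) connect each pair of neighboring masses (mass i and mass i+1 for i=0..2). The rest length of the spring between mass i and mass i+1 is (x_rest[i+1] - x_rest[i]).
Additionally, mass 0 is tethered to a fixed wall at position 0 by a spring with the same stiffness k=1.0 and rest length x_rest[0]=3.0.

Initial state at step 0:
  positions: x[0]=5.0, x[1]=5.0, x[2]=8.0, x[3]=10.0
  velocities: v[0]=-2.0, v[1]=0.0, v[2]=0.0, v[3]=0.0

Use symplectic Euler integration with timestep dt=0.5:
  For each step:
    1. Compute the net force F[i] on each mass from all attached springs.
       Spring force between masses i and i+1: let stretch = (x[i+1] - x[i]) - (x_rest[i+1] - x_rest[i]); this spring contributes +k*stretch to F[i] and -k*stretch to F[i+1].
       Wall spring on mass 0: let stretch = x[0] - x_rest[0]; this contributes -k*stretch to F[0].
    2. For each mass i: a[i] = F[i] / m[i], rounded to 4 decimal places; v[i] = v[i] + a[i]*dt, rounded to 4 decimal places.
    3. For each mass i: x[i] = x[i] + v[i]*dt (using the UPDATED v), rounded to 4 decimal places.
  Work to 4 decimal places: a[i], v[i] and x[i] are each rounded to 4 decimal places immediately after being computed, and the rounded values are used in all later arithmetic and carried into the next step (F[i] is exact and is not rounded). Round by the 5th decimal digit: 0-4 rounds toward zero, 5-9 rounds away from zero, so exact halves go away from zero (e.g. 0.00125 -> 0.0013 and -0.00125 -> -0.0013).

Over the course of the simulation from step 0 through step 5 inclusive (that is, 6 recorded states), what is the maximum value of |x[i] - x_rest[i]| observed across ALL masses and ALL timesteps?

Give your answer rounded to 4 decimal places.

Answer: 3.3846

Derivation:
Step 0: x=[5.0000 5.0000 8.0000 10.0000] v=[-2.0000 0.0000 0.0000 0.0000]
Step 1: x=[2.7500 5.7500 7.7500 10.1250] v=[-4.5000 1.5000 -0.5000 0.2500]
Step 2: x=[0.5625 6.2500 7.5938 10.3282] v=[-4.3750 1.0000 -0.3125 0.4063]
Step 3: x=[-0.3438 5.6641 7.7852 10.5646] v=[-1.8125 -1.1719 0.3828 0.4727]
Step 4: x=[0.3379 4.1065 8.1412 10.8286] v=[1.3634 -3.1153 0.7120 0.5279]
Step 5: x=[1.8773 2.6154 8.1604 11.1317] v=[3.0788 -2.9823 0.0384 0.6061]
Max displacement = 3.3846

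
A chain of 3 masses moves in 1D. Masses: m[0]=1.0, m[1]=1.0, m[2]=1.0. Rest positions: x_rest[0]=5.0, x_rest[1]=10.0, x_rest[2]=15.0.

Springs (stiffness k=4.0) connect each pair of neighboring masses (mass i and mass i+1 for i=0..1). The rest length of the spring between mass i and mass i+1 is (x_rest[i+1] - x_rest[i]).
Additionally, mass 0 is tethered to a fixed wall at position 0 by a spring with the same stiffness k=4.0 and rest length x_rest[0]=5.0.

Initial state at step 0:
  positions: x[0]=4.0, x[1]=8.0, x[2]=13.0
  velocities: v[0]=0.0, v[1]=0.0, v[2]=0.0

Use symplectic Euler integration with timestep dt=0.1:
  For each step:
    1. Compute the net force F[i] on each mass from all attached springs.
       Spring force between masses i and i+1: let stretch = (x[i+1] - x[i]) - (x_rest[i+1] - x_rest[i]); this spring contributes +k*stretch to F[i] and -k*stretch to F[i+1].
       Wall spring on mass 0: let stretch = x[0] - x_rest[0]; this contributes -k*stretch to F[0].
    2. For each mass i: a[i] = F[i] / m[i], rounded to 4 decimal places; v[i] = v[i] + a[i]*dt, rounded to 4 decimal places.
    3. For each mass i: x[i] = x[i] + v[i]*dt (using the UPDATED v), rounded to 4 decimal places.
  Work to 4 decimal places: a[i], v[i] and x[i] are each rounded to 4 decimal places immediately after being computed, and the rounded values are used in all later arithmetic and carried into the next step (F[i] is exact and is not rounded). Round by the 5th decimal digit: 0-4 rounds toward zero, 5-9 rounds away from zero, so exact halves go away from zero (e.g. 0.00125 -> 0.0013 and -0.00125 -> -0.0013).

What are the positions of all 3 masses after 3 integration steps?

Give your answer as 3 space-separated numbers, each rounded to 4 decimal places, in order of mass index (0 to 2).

Step 0: x=[4.0000 8.0000 13.0000] v=[0.0000 0.0000 0.0000]
Step 1: x=[4.0000 8.0400 13.0000] v=[0.0000 0.4000 0.0000]
Step 2: x=[4.0016 8.1168 13.0016] v=[0.0160 0.7680 0.0160]
Step 3: x=[4.0077 8.2244 13.0078] v=[0.0614 1.0758 0.0621]

Answer: 4.0077 8.2244 13.0078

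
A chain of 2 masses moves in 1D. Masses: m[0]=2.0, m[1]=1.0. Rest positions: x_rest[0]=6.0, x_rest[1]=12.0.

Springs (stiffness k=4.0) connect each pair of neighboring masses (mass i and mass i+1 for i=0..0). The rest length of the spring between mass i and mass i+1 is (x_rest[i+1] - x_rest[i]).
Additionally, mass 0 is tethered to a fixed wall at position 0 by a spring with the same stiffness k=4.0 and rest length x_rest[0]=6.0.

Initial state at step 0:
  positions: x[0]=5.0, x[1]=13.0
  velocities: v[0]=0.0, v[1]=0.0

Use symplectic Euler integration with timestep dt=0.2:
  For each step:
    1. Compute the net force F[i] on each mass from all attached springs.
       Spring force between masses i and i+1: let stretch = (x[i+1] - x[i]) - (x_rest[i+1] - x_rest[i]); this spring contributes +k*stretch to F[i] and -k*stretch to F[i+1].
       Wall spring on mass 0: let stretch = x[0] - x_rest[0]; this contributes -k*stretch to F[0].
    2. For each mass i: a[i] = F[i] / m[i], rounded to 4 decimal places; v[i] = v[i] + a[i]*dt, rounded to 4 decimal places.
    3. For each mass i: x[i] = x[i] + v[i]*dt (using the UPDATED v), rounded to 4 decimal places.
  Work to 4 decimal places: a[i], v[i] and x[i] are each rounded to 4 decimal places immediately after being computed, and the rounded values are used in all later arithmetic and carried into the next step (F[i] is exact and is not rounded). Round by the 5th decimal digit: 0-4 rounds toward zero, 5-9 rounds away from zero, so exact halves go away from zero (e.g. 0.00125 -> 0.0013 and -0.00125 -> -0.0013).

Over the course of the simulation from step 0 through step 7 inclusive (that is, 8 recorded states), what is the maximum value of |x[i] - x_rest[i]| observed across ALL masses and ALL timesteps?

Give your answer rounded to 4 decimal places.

Step 0: x=[5.0000 13.0000] v=[0.0000 0.0000]
Step 1: x=[5.2400 12.6800] v=[1.2000 -1.6000]
Step 2: x=[5.6560 12.1296] v=[2.0800 -2.7520]
Step 3: x=[6.1374 11.5034] v=[2.4070 -3.1309]
Step 4: x=[6.5571 10.9787] v=[2.0984 -2.6237]
Step 5: x=[6.8059 10.7065] v=[1.2442 -1.3610]
Step 6: x=[6.8223 10.7702] v=[0.0821 0.3185]
Step 7: x=[6.6088 11.1622] v=[-1.0677 1.9602]
Max displacement = 1.2935

Answer: 1.2935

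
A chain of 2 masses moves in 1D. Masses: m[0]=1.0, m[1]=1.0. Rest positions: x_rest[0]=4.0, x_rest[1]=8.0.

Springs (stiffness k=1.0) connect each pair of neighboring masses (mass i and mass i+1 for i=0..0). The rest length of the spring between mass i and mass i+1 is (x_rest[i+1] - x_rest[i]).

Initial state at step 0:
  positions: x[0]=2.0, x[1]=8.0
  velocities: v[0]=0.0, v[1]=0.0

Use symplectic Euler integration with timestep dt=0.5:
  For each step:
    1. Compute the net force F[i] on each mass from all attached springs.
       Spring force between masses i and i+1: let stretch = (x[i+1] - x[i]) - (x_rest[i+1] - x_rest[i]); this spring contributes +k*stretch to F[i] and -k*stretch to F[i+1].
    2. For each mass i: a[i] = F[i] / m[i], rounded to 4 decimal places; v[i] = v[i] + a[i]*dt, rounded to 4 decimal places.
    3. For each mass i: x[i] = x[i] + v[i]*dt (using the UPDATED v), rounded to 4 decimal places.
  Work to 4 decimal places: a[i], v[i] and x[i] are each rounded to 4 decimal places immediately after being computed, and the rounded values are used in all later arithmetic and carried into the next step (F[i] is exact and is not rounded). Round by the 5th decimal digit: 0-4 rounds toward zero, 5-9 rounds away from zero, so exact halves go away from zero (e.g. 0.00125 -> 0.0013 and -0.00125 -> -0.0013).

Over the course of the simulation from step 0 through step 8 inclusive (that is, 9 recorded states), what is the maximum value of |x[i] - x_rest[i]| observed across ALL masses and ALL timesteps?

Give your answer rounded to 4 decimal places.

Step 0: x=[2.0000 8.0000] v=[0.0000 0.0000]
Step 1: x=[2.5000 7.5000] v=[1.0000 -1.0000]
Step 2: x=[3.2500 6.7500] v=[1.5000 -1.5000]
Step 3: x=[3.8750 6.1250] v=[1.2500 -1.2500]
Step 4: x=[4.0625 5.9375] v=[0.3750 -0.3750]
Step 5: x=[3.7188 6.2813] v=[-0.6875 0.6875]
Step 6: x=[3.0157 6.9845] v=[-1.4063 1.4063]
Step 7: x=[2.3048 7.6955] v=[-1.4219 1.4219]
Step 8: x=[1.9415 8.0588] v=[-0.7266 0.7266]
Max displacement = 2.0625

Answer: 2.0625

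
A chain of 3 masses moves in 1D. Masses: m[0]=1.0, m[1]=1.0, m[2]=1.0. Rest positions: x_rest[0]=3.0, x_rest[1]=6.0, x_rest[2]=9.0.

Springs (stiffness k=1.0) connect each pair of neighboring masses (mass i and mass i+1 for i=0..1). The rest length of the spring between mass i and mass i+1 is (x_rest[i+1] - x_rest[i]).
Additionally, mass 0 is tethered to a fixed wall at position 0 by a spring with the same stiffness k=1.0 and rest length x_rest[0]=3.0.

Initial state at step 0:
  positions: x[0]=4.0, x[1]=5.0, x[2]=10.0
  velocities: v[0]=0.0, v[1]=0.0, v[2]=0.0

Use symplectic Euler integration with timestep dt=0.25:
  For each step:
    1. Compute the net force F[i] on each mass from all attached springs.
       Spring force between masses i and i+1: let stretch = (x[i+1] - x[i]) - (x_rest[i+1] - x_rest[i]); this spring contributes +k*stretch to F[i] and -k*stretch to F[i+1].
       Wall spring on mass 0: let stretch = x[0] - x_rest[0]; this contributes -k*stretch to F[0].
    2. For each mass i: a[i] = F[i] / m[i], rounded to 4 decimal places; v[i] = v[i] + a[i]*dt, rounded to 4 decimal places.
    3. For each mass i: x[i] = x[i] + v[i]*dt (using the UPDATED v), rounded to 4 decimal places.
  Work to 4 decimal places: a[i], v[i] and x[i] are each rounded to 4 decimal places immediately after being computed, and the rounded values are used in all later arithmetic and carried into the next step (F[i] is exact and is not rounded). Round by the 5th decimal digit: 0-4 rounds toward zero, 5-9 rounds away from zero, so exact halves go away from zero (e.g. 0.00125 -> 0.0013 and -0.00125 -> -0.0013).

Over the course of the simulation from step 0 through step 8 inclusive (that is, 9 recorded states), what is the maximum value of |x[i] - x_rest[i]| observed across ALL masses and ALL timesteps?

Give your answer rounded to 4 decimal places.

Answer: 1.4679

Derivation:
Step 0: x=[4.0000 5.0000 10.0000] v=[0.0000 0.0000 0.0000]
Step 1: x=[3.8125 5.2500 9.8750] v=[-0.7500 1.0000 -0.5000]
Step 2: x=[3.4766 5.6992 9.6484] v=[-1.3438 1.7969 -0.9063]
Step 3: x=[3.0623 6.2564 9.3625] v=[-1.6573 2.2286 -1.1436]
Step 4: x=[2.6562 6.8081 9.0700] v=[-1.6244 2.2066 -1.1701]
Step 5: x=[2.3436 7.2416 8.8236] v=[-1.2505 1.7341 -0.9856]
Step 6: x=[2.1906 7.4679 8.6658] v=[-0.6119 0.9051 -0.6311]
Step 7: x=[2.2306 7.4392 8.6207] v=[0.1598 -0.1148 -0.1806]
Step 8: x=[2.4567 7.1588 8.6892] v=[0.9043 -1.1216 0.2740]
Max displacement = 1.4679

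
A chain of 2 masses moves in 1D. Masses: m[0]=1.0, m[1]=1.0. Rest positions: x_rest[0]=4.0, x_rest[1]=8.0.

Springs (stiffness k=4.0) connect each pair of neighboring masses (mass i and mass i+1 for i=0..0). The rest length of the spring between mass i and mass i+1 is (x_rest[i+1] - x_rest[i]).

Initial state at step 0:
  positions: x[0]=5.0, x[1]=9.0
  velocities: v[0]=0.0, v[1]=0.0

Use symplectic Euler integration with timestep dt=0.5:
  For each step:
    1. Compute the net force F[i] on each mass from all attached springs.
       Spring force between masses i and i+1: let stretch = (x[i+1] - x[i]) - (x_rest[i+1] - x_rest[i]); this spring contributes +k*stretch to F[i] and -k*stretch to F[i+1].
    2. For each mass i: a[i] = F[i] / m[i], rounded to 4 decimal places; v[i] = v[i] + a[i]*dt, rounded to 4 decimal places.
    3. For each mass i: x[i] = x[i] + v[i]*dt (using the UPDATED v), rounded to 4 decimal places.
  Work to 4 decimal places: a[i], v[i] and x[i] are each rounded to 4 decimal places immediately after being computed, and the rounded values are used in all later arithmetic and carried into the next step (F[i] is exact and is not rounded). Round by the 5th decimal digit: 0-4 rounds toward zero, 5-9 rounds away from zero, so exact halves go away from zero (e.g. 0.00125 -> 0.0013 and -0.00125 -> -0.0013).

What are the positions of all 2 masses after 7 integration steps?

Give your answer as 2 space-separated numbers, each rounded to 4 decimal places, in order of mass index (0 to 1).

Step 0: x=[5.0000 9.0000] v=[0.0000 0.0000]
Step 1: x=[5.0000 9.0000] v=[0.0000 0.0000]
Step 2: x=[5.0000 9.0000] v=[0.0000 0.0000]
Step 3: x=[5.0000 9.0000] v=[0.0000 0.0000]
Step 4: x=[5.0000 9.0000] v=[0.0000 0.0000]
Step 5: x=[5.0000 9.0000] v=[0.0000 0.0000]
Step 6: x=[5.0000 9.0000] v=[0.0000 0.0000]
Step 7: x=[5.0000 9.0000] v=[0.0000 0.0000]

Answer: 5.0000 9.0000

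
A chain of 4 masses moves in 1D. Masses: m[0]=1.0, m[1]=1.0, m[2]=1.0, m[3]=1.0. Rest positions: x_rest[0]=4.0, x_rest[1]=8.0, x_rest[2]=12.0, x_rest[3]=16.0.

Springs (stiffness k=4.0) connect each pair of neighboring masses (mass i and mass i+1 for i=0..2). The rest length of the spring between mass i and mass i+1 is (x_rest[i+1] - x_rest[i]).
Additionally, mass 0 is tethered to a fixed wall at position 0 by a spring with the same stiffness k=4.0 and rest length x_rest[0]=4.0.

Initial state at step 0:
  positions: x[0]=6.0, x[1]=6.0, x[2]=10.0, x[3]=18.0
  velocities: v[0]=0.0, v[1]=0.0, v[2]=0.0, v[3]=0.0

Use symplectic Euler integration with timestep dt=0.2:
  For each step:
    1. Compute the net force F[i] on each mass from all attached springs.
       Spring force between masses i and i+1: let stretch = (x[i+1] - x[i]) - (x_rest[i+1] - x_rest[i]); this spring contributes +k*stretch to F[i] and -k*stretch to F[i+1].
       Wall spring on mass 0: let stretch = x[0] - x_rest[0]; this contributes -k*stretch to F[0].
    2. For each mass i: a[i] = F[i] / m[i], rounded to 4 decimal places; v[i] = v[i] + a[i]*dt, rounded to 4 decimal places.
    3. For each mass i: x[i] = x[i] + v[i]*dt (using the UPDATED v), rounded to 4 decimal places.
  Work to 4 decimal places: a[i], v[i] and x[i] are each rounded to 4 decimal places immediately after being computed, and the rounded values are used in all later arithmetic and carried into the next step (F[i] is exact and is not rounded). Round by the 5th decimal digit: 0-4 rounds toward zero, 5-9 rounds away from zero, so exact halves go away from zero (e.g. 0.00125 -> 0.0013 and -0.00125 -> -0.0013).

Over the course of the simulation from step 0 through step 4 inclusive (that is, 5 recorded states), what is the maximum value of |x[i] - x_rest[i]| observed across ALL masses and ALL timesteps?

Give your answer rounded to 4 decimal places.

Answer: 2.5868

Derivation:
Step 0: x=[6.0000 6.0000 10.0000 18.0000] v=[0.0000 0.0000 0.0000 0.0000]
Step 1: x=[5.0400 6.6400 10.6400 17.3600] v=[-4.8000 3.2000 3.2000 -3.2000]
Step 2: x=[3.5296 7.6640 11.7152 16.2848] v=[-7.5520 5.1200 5.3760 -5.3760]
Step 3: x=[2.1160 8.6747 12.8733 15.1185] v=[-7.0682 5.0534 5.7907 -5.8317]
Step 4: x=[1.4132 9.3078 13.7189 14.2329] v=[-3.5140 3.1653 4.2280 -4.4279]
Max displacement = 2.5868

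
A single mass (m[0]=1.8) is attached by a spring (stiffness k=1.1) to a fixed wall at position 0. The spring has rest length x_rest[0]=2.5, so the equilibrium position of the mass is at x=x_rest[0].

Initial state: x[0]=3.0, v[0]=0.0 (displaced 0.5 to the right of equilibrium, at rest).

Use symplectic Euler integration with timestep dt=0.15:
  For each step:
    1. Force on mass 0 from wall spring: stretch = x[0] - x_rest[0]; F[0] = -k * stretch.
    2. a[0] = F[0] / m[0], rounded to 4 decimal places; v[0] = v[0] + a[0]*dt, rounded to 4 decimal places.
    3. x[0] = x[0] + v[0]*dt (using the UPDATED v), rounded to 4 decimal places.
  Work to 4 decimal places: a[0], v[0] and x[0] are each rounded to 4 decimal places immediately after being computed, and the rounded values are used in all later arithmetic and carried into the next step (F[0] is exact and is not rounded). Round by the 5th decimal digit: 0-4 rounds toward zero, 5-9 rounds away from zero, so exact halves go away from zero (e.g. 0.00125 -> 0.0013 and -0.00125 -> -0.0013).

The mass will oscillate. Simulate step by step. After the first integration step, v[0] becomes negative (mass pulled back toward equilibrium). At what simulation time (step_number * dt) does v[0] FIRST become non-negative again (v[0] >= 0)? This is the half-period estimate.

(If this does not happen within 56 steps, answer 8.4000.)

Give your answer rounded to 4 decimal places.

Step 0: x=[3.0000] v=[0.0000]
Step 1: x=[2.9931] v=[-0.0458]
Step 2: x=[2.9795] v=[-0.0910]
Step 3: x=[2.9593] v=[-0.1350]
Step 4: x=[2.9327] v=[-0.1771]
Step 5: x=[2.9002] v=[-0.2168]
Step 6: x=[2.8622] v=[-0.2535]
Step 7: x=[2.8192] v=[-0.2867]
Step 8: x=[2.7718] v=[-0.3160]
Step 9: x=[2.7207] v=[-0.3409]
Step 10: x=[2.6665] v=[-0.3611]
Step 11: x=[2.6100] v=[-0.3764]
Step 12: x=[2.5520] v=[-0.3865]
Step 13: x=[2.4933] v=[-0.3913]
Step 14: x=[2.4347] v=[-0.3907]
Step 15: x=[2.3770] v=[-0.3847]
Step 16: x=[2.3210] v=[-0.3734]
Step 17: x=[2.2675] v=[-0.3570]
Step 18: x=[2.2171] v=[-0.3357]
Step 19: x=[2.1706] v=[-0.3098]
Step 20: x=[2.1287] v=[-0.2796]
Step 21: x=[2.0919] v=[-0.2456]
Step 22: x=[2.0607] v=[-0.2082]
Step 23: x=[2.0355] v=[-0.1679]
Step 24: x=[2.0167] v=[-0.1253]
Step 25: x=[2.0046] v=[-0.0810]
Step 26: x=[1.9993] v=[-0.0356]
Step 27: x=[2.0008] v=[0.0103]
First v>=0 after going negative at step 27, time=4.0500

Answer: 4.0500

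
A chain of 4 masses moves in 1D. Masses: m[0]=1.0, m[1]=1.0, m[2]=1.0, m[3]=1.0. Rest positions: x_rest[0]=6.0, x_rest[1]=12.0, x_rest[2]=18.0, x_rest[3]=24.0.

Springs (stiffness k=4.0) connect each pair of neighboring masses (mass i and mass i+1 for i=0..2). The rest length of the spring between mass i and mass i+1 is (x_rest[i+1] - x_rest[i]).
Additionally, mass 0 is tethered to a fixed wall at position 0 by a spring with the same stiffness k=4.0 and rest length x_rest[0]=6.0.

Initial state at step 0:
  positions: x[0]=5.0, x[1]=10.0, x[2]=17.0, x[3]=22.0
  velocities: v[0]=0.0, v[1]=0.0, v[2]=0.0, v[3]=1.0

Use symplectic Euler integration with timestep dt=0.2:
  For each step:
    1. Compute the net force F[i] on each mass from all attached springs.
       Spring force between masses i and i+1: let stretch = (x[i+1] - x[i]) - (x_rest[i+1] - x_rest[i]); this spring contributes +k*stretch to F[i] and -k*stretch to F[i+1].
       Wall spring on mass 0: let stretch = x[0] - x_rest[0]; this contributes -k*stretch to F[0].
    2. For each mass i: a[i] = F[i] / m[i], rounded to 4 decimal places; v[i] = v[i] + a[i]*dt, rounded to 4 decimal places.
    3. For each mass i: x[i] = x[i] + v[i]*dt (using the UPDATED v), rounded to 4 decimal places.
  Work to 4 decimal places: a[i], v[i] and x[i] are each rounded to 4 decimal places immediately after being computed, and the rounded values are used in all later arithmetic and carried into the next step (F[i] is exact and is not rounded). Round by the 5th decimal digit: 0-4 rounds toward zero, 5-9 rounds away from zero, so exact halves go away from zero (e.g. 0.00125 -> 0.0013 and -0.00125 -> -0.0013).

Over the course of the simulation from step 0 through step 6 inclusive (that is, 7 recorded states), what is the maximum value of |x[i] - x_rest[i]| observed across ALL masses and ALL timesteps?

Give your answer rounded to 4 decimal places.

Step 0: x=[5.0000 10.0000 17.0000 22.0000] v=[0.0000 0.0000 0.0000 1.0000]
Step 1: x=[5.0000 10.3200 16.6800 22.3600] v=[0.0000 1.6000 -1.6000 1.8000]
Step 2: x=[5.0512 10.8064 16.2512 22.7712] v=[0.2560 2.4320 -2.1440 2.0560]
Step 3: x=[5.2150 11.2431 15.9944 23.0992] v=[0.8192 2.1837 -1.2838 1.6400]
Step 4: x=[5.5089 11.4756 16.1142 23.2504] v=[1.4697 1.1623 0.5990 0.7562]
Step 5: x=[5.8761 11.4956 16.6336 23.2198] v=[1.8359 0.0998 2.5971 -0.1528]
Step 6: x=[6.2022 11.4385 17.3847 23.0954] v=[1.6306 -0.2854 3.7557 -0.6218]
Max displacement = 2.0056

Answer: 2.0056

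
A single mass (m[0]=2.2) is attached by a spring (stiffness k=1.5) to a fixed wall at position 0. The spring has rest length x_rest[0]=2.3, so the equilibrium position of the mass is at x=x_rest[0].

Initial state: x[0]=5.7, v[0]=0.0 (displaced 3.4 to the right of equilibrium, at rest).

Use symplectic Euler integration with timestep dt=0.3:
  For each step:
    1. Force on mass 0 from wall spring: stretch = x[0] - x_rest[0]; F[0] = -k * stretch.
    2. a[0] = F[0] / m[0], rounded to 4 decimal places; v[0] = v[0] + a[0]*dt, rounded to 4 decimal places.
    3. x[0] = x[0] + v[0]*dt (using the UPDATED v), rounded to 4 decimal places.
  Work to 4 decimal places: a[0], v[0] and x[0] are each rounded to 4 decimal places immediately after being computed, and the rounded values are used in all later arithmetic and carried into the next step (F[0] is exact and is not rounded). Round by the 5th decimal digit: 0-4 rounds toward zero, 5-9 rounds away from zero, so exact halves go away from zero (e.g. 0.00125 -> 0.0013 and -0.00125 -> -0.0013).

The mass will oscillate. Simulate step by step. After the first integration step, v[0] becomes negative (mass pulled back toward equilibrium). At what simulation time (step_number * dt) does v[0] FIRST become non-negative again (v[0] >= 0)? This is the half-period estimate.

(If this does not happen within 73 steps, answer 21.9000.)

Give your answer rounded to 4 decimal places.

Step 0: x=[5.7000] v=[0.0000]
Step 1: x=[5.4914] v=[-0.6955]
Step 2: x=[5.0869] v=[-1.3483]
Step 3: x=[4.5114] v=[-1.9184]
Step 4: x=[3.8002] v=[-2.3707]
Step 5: x=[2.9969] v=[-2.6776]
Step 6: x=[2.1508] v=[-2.8202]
Step 7: x=[1.3139] v=[-2.7897]
Step 8: x=[0.5375] v=[-2.5880]
Step 9: x=[-0.1308] v=[-2.2275]
Step 10: x=[-0.6499] v=[-1.7303]
Step 11: x=[-0.9880] v=[-1.1269]
Step 12: x=[-1.1243] v=[-0.4544]
Step 13: x=[-1.0505] v=[0.2460]
First v>=0 after going negative at step 13, time=3.9000

Answer: 3.9000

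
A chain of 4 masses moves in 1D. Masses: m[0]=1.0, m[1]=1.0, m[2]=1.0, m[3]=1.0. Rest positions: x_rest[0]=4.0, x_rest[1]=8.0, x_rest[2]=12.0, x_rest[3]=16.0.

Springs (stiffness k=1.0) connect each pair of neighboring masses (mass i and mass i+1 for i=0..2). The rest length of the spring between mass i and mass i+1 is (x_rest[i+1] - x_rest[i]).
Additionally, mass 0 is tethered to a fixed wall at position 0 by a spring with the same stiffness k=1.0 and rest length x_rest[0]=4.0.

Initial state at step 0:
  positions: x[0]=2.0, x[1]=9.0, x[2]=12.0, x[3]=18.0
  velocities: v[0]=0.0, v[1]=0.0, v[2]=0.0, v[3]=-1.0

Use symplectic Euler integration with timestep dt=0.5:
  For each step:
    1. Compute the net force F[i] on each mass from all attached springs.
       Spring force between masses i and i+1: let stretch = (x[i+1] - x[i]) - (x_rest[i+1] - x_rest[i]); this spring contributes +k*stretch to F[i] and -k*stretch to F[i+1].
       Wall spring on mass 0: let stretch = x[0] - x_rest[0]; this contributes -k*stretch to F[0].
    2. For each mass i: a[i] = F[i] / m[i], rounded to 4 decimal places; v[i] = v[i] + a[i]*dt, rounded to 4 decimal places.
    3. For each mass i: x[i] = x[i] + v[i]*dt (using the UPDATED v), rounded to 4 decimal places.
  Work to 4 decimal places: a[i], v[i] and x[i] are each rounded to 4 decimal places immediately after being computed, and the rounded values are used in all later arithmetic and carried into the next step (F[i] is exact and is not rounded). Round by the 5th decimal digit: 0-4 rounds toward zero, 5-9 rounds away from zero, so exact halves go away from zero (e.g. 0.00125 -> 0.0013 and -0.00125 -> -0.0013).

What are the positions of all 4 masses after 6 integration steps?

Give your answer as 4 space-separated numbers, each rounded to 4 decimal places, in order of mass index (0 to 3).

Answer: 3.8450 10.0865 10.0454 14.7518

Derivation:
Step 0: x=[2.0000 9.0000 12.0000 18.0000] v=[0.0000 0.0000 0.0000 -1.0000]
Step 1: x=[3.2500 8.0000 12.7500 17.0000] v=[2.5000 -2.0000 1.5000 -2.0000]
Step 2: x=[4.8750 7.0000 13.3750 15.9375] v=[3.2500 -2.0000 1.2500 -2.1250]
Step 3: x=[5.8125 7.0625 13.0469 15.2344] v=[1.8750 0.1250 -0.6563 -1.4063]
Step 4: x=[5.6094 8.3086 11.7695 14.9844] v=[-0.4063 2.4922 -2.5548 -0.5001]
Step 5: x=[4.6787 9.7452 10.4306 14.9306] v=[-1.8614 2.8731 -2.6778 -0.1076]
Step 6: x=[3.8450 10.0865 10.0454 14.7518] v=[-1.6675 0.6826 -0.7705 -0.3576]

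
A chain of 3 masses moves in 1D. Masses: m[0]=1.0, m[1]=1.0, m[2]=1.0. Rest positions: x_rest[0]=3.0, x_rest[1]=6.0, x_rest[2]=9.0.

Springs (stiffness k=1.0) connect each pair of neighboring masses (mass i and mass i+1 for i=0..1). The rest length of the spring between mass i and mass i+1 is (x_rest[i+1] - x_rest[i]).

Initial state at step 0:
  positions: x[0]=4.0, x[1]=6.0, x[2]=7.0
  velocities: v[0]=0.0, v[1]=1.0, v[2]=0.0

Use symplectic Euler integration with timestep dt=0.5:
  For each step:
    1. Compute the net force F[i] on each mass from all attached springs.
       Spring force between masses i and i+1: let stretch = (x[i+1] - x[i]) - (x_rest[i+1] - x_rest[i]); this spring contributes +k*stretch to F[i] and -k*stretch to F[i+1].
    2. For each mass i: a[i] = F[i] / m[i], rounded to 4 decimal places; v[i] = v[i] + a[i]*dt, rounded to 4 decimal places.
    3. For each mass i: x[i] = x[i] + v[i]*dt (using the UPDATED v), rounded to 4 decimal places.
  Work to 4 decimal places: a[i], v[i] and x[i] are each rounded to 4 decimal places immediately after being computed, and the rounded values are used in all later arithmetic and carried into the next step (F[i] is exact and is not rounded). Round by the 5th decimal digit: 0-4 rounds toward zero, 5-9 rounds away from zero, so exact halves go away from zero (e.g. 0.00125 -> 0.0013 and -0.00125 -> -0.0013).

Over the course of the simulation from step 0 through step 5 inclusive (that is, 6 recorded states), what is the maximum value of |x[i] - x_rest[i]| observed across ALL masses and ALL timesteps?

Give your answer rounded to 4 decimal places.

Step 0: x=[4.0000 6.0000 7.0000] v=[0.0000 1.0000 0.0000]
Step 1: x=[3.7500 6.2500 7.5000] v=[-0.5000 0.5000 1.0000]
Step 2: x=[3.3750 6.1875 8.4375] v=[-0.7500 -0.1250 1.8750]
Step 3: x=[2.9531 5.9844 9.5625] v=[-0.8438 -0.4063 2.2500]
Step 4: x=[2.5390 5.9180 10.5430] v=[-0.8282 -0.1329 1.9610]
Step 5: x=[2.2197 6.1631 11.1173] v=[-0.6387 0.4901 1.1485]
Max displacement = 2.1173

Answer: 2.1173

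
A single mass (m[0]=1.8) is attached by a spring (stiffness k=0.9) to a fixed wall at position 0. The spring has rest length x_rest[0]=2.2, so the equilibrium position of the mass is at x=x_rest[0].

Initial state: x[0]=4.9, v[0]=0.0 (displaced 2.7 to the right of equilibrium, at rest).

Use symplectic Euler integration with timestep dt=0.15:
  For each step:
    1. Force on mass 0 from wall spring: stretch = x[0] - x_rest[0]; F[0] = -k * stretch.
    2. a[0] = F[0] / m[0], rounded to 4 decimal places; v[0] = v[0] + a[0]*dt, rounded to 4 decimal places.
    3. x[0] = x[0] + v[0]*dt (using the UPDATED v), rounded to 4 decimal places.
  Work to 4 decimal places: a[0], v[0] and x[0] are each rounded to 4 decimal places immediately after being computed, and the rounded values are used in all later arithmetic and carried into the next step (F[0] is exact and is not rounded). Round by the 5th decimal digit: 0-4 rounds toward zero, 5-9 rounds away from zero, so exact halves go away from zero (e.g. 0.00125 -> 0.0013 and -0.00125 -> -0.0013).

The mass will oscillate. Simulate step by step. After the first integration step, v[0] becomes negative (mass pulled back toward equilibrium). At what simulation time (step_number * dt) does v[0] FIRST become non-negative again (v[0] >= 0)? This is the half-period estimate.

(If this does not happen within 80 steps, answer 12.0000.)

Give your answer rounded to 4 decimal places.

Answer: 4.5000

Derivation:
Step 0: x=[4.9000] v=[0.0000]
Step 1: x=[4.8696] v=[-0.2025]
Step 2: x=[4.8092] v=[-0.4027]
Step 3: x=[4.7194] v=[-0.5984]
Step 4: x=[4.6013] v=[-0.7874]
Step 5: x=[4.4562] v=[-0.9675]
Step 6: x=[4.2857] v=[-1.1367]
Step 7: x=[4.0917] v=[-1.2931]
Step 8: x=[3.8765] v=[-1.4350]
Step 9: x=[3.6424] v=[-1.5607]
Step 10: x=[3.3921] v=[-1.6689]
Step 11: x=[3.1284] v=[-1.7583]
Step 12: x=[2.8542] v=[-1.8279]
Step 13: x=[2.5727] v=[-1.8770]
Step 14: x=[2.2870] v=[-1.9050]
Step 15: x=[2.0003] v=[-1.9115]
Step 16: x=[1.7158] v=[-1.8965]
Step 17: x=[1.4368] v=[-1.8602]
Step 18: x=[1.1664] v=[-1.8030]
Step 19: x=[0.9076] v=[-1.7255]
Step 20: x=[0.6633] v=[-1.6286]
Step 21: x=[0.4363] v=[-1.5133]
Step 22: x=[0.2292] v=[-1.3810]
Step 23: x=[0.0442] v=[-1.2332]
Step 24: x=[-0.1165] v=[-1.0715]
Step 25: x=[-0.2512] v=[-0.8978]
Step 26: x=[-0.3583] v=[-0.7140]
Step 27: x=[-0.4366] v=[-0.5221]
Step 28: x=[-0.4853] v=[-0.3244]
Step 29: x=[-0.5038] v=[-0.1230]
Step 30: x=[-0.4918] v=[0.0798]
First v>=0 after going negative at step 30, time=4.5000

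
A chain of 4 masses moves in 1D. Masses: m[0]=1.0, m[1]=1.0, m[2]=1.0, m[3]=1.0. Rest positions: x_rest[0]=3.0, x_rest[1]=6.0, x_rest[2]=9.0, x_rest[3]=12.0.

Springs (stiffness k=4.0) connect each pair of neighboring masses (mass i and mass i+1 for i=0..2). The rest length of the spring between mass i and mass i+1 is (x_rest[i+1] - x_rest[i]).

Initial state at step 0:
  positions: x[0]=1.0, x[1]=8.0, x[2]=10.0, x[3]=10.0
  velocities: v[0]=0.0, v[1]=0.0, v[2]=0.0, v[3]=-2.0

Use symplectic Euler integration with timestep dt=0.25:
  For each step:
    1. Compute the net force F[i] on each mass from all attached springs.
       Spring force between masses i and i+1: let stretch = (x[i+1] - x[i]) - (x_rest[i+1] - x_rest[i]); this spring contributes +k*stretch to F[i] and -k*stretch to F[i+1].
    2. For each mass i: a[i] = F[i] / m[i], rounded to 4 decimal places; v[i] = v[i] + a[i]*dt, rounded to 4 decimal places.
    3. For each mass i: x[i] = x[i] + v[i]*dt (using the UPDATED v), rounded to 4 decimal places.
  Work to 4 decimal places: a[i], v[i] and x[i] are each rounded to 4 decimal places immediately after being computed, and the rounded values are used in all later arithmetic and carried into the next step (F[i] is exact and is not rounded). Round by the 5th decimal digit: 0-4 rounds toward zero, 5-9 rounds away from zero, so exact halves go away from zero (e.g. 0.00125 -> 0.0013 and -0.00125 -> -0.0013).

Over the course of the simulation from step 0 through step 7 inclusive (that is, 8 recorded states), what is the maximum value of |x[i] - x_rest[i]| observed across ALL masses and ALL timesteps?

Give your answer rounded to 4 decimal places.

Answer: 2.7675

Derivation:
Step 0: x=[1.0000 8.0000 10.0000 10.0000] v=[0.0000 0.0000 0.0000 -2.0000]
Step 1: x=[2.0000 6.7500 9.5000 10.2500] v=[4.0000 -5.0000 -2.0000 1.0000]
Step 2: x=[3.4375 5.0000 8.5000 11.0625] v=[5.7500 -7.0000 -4.0000 3.2500]
Step 3: x=[4.5156 3.7344 7.2656 11.9844] v=[4.3125 -5.0625 -4.9375 3.6875]
Step 4: x=[4.6484 3.5469 6.3281 12.4766] v=[0.5313 -0.7501 -3.7499 1.9687]
Step 5: x=[3.7559 4.3301 6.2325 12.1817] v=[-3.5702 3.1326 -0.3826 -1.1798]
Step 6: x=[2.2569 5.4453 7.1486 11.1495] v=[-5.9960 4.4608 3.6642 -4.1290]
Step 7: x=[0.8050 6.1892 8.6391 9.8670] v=[-5.8076 2.9757 5.9618 -5.1299]
Max displacement = 2.7675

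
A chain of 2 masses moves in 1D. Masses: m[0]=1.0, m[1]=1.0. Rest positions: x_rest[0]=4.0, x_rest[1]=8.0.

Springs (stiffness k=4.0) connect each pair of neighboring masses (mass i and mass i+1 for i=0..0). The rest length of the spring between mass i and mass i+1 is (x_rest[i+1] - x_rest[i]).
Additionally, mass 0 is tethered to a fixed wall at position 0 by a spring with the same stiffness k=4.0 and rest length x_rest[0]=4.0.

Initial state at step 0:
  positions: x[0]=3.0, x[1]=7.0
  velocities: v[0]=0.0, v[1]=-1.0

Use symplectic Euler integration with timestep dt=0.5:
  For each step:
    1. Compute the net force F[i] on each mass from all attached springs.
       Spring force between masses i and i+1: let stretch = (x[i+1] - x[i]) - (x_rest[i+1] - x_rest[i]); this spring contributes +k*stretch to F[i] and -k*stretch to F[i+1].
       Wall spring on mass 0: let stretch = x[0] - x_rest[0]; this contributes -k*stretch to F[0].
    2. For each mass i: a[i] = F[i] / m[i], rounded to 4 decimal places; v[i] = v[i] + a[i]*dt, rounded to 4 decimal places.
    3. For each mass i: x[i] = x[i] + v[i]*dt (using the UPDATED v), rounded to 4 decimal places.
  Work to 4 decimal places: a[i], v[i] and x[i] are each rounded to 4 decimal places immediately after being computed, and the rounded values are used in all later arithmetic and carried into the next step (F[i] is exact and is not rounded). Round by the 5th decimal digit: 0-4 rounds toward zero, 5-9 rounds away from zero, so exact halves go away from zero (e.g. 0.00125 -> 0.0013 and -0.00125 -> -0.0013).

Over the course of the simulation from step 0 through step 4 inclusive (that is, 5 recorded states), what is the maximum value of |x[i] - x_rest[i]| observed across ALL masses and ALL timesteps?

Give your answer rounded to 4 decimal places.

Step 0: x=[3.0000 7.0000] v=[0.0000 -1.0000]
Step 1: x=[4.0000 6.5000] v=[2.0000 -1.0000]
Step 2: x=[3.5000 7.5000] v=[-1.0000 2.0000]
Step 3: x=[3.5000 8.5000] v=[0.0000 2.0000]
Step 4: x=[5.0000 8.5000] v=[3.0000 0.0000]
Max displacement = 1.5000

Answer: 1.5000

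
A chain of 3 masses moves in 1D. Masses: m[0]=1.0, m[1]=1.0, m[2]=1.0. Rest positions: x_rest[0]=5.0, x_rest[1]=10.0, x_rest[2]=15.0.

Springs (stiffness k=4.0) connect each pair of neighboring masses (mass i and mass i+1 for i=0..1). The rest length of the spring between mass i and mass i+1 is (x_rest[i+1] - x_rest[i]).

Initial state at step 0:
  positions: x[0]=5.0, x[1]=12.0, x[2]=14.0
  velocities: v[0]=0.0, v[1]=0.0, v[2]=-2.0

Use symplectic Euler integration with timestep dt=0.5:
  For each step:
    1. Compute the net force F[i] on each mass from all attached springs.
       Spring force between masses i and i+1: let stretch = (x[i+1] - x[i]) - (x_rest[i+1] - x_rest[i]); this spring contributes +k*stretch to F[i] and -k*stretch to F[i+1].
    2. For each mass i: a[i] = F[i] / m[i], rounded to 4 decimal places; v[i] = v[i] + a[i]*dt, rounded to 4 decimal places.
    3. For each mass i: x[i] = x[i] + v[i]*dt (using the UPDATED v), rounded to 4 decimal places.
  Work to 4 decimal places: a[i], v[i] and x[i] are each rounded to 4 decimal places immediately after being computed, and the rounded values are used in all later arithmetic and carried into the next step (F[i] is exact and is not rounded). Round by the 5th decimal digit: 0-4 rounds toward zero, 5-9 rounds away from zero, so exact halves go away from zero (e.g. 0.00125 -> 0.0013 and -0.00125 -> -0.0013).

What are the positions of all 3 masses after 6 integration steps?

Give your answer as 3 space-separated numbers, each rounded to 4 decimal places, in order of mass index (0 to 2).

Step 0: x=[5.0000 12.0000 14.0000] v=[0.0000 0.0000 -2.0000]
Step 1: x=[7.0000 7.0000 16.0000] v=[4.0000 -10.0000 4.0000]
Step 2: x=[4.0000 11.0000 14.0000] v=[-6.0000 8.0000 -4.0000]
Step 3: x=[3.0000 11.0000 14.0000] v=[-2.0000 0.0000 0.0000]
Step 4: x=[5.0000 6.0000 16.0000] v=[4.0000 -10.0000 4.0000]
Step 5: x=[3.0000 10.0000 13.0000] v=[-4.0000 8.0000 -6.0000]
Step 6: x=[3.0000 10.0000 12.0000] v=[0.0000 0.0000 -2.0000]

Answer: 3.0000 10.0000 12.0000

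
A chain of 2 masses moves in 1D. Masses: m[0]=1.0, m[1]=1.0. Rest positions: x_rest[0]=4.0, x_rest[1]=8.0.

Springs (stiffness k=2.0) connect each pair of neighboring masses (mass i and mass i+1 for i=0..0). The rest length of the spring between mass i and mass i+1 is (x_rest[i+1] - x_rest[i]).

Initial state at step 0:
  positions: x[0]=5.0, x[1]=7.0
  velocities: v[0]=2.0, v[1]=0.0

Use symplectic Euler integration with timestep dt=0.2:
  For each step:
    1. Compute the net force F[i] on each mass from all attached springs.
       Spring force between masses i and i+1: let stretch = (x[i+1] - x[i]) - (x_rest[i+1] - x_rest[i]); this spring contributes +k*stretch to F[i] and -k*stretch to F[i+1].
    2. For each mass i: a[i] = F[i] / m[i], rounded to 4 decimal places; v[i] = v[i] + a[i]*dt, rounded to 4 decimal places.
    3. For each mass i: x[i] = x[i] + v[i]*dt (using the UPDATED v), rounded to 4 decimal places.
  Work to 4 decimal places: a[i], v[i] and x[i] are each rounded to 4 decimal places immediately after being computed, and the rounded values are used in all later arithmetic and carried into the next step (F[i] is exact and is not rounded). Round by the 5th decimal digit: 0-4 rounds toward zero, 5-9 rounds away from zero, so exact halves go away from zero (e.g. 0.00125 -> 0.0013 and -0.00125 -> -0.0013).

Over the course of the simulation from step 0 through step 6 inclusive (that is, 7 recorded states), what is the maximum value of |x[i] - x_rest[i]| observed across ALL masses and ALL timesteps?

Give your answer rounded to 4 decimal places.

Answer: 1.7452

Derivation:
Step 0: x=[5.0000 7.0000] v=[2.0000 0.0000]
Step 1: x=[5.2400 7.1600] v=[1.2000 0.8000]
Step 2: x=[5.3136 7.4864] v=[0.3680 1.6320]
Step 3: x=[5.2410 7.9590] v=[-0.3629 2.3629]
Step 4: x=[5.0659 8.5341] v=[-0.8757 2.8757]
Step 5: x=[4.8482 9.1518] v=[-1.0884 3.0884]
Step 6: x=[4.6548 9.7452] v=[-0.9670 2.9670]
Max displacement = 1.7452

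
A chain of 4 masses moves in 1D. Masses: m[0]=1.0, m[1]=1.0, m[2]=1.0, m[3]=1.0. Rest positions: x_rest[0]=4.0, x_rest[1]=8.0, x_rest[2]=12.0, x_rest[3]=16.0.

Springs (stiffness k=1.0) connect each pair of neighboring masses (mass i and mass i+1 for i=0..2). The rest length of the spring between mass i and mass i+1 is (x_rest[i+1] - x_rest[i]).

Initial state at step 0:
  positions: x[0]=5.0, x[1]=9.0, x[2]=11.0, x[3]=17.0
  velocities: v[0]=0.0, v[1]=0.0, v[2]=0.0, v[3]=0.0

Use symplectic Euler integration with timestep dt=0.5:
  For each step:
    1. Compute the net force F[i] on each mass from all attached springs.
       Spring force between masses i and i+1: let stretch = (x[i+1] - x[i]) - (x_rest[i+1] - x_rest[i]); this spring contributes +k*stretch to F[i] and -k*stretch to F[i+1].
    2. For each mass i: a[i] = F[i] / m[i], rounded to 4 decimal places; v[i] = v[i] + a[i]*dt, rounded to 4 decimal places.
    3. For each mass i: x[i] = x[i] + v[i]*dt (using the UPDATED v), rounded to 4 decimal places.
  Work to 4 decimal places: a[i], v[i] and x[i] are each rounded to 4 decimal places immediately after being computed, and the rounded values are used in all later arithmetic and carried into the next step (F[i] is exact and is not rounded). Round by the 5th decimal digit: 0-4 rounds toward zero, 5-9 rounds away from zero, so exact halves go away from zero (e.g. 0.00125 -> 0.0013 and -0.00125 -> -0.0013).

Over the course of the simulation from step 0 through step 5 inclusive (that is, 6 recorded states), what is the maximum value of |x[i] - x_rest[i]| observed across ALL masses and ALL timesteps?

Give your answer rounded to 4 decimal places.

Step 0: x=[5.0000 9.0000 11.0000 17.0000] v=[0.0000 0.0000 0.0000 0.0000]
Step 1: x=[5.0000 8.5000 12.0000 16.5000] v=[0.0000 -1.0000 2.0000 -1.0000]
Step 2: x=[4.8750 8.0000 13.2500 15.8750] v=[-0.2500 -1.0000 2.5000 -1.2500]
Step 3: x=[4.5313 8.0313 13.8438 15.5938] v=[-0.6875 0.0625 1.1875 -0.5625]
Step 4: x=[4.0626 8.6407 13.4219 15.8751] v=[-0.9375 1.2188 -0.8438 0.5625]
Step 5: x=[3.7384 9.3009 12.4180 16.5431] v=[-0.6485 1.3204 -2.0078 1.3359]
Max displacement = 1.8438

Answer: 1.8438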